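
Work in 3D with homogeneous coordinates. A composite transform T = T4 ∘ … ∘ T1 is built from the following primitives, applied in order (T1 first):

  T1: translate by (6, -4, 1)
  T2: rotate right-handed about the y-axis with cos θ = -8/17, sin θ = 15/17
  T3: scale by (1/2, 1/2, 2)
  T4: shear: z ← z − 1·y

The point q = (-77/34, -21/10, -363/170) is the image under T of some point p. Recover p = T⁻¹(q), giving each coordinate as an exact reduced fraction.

p = (-2, -1/5, -4)

T1 = [1 0 0 6; 0 1 0 -4; 0 0 1 1; 0 0 0 1]
T2·T1 = [-8/17 0 15/17 -33/17; 0 1 0 -4; -15/17 0 -8/17 -98/17; 0 0 0 1]
T3·…·T1 = [-4/17 0 15/34 -33/34; 0 1/2 0 -2; -30/17 0 -16/17 -196/17; 0 0 0 1]
T4·…·T1 = [-4/17 0 15/34 -33/34; 0 1/2 0 -2; -30/17 -1/2 -16/17 -162/17; 0 0 0 1]
det M = 1/2; M⁻¹ = [-16/17 -15/34 -15/34 -6; 0 2 0 4; 30/17 -4/17 -4/17 -1; 0 0 0 1]
M⁻¹ · (-77/34, -21/10, -363/170)ᵀ = (-2, -1/5, -4)ᵀ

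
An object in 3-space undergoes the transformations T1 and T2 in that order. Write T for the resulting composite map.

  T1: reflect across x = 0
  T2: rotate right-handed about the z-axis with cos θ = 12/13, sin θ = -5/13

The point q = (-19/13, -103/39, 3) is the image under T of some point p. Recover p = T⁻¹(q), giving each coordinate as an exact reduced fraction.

T1 = [-1 0 0 0; 0 1 0 0; 0 0 1 0; 0 0 0 1]
T2·T1 = [-12/13 5/13 0 0; 5/13 12/13 0 0; 0 0 1 0; 0 0 0 1]
det M = -1; M⁻¹ = [-12/13 5/13 0 0; 5/13 12/13 0 0; 0 0 1 0; 0 0 0 1]
M⁻¹ · (-19/13, -103/39, 3)ᵀ = (1/3, -3, 3)ᵀ

p = (1/3, -3, 3)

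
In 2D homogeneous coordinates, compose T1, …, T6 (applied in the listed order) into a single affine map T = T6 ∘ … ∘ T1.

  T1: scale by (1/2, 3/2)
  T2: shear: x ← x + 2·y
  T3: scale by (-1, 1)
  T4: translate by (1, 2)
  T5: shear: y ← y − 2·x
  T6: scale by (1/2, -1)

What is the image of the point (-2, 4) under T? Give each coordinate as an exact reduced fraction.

T(p) = (-5, -28)

T1 scale by (1/2, 3/2): (-2, 4) → (-1, 6)
T2 shear: x ← x + 2·y: (-1, 6) → (11, 6)
T3 scale by (-1, 1): (11, 6) → (-11, 6)
T4 translate by (1, 2): (-11, 6) → (-10, 8)
T5 shear: y ← y − 2·x: (-10, 8) → (-10, 28)
T6 scale by (1/2, -1): (-10, 28) → (-5, -28)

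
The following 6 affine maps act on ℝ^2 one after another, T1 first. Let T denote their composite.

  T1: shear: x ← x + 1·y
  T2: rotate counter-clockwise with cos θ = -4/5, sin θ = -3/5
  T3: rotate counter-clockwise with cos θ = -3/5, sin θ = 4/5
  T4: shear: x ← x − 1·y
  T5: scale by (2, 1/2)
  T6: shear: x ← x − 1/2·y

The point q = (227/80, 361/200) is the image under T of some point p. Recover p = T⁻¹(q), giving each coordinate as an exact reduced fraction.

p = (-3/4, 5)

T1 = [1 1 0; 0 1 0; 0 0 1]
T2·T1 = [-4/5 -1/5 0; -3/5 -7/5 0; 0 0 1]
T3·…·T1 = [24/25 31/25 0; -7/25 17/25 0; 0 0 1]
T4·…·T1 = [31/25 14/25 0; -7/25 17/25 0; 0 0 1]
T5·…·T1 = [62/25 28/25 0; -7/50 17/50 0; 0 0 1]
T6·…·T1 = [51/20 19/20 0; -7/50 17/50 0; 0 0 1]
det M = 1; M⁻¹ = [17/50 -19/20 0; 7/50 51/20 0; 0 0 1]
M⁻¹ · (227/80, 361/200)ᵀ = (-3/4, 5)ᵀ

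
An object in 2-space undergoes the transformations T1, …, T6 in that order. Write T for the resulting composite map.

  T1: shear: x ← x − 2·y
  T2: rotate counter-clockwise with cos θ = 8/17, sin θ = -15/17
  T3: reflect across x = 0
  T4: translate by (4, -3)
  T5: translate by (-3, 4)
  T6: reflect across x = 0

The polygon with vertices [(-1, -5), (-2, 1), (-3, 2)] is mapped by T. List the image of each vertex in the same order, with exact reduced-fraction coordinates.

T1 shear: x ← x − 2·y: (-1, -5) → (9, -5); (-2, 1) → (-4, 1); (-3, 2) → (-7, 2)
T2 rotate counter-clockwise with cos θ = 8/17, sin θ = -15/17: (9, -5) → (-3/17, -175/17); (-4, 1) → (-1, 4); (-7, 2) → (-26/17, 121/17)
T3 reflect across x = 0: (-3/17, -175/17) → (3/17, -175/17); (-1, 4) → (1, 4); (-26/17, 121/17) → (26/17, 121/17)
T4 translate by (4, -3): (3/17, -175/17) → (71/17, -226/17); (1, 4) → (5, 1); (26/17, 121/17) → (94/17, 70/17)
T5 translate by (-3, 4): (71/17, -226/17) → (20/17, -158/17); (5, 1) → (2, 5); (94/17, 70/17) → (43/17, 138/17)
T6 reflect across x = 0: (20/17, -158/17) → (-20/17, -158/17); (2, 5) → (-2, 5); (43/17, 138/17) → (-43/17, 138/17)

image vertices: (-20/17, -158/17), (-2, 5), (-43/17, 138/17)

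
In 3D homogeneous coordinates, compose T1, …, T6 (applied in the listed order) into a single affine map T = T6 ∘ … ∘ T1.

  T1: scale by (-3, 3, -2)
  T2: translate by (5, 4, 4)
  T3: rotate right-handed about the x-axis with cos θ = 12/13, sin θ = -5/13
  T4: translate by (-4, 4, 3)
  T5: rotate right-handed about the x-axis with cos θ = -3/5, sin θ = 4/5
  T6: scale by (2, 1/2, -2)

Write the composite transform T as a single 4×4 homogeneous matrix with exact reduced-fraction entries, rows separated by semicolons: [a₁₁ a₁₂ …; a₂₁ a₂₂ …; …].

T1 = [-3 0 0 0; 0 3 0 0; 0 0 -2 0; 0 0 0 1]
T2·T1 = [-3 0 0 5; 0 3 0 4; 0 0 -2 4; 0 0 0 1]
T3·…·T1 = [-3 0 0 5; 0 36/13 -10/13 68/13; 0 -15/13 -24/13 28/13; 0 0 0 1]
T4·…·T1 = [-3 0 0 1; 0 36/13 -10/13 120/13; 0 -15/13 -24/13 67/13; 0 0 0 1]
T5·…·T1 = [-3 0 0 1; 0 -48/65 126/65 -628/65; 0 189/65 32/65 279/65; 0 0 0 1]
T6·…·T1 = [-6 0 0 2; 0 -24/65 63/65 -314/65; 0 -378/65 -64/65 -558/65; 0 0 0 1]

T = [-6 0 0 2; 0 -24/65 63/65 -314/65; 0 -378/65 -64/65 -558/65; 0 0 0 1]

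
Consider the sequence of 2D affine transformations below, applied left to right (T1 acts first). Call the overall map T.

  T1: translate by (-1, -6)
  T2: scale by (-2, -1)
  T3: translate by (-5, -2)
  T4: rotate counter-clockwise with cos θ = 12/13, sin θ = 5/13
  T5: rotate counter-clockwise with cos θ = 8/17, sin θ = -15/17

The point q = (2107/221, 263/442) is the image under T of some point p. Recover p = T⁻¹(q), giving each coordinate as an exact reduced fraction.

p = (-5, -5/2)

T1 = [1 0 -1; 0 1 -6; 0 0 1]
T2·T1 = [-2 0 2; 0 -1 6; 0 0 1]
T3·…·T1 = [-2 0 -3; 0 -1 4; 0 0 1]
T4·…·T1 = [-24/13 5/13 -56/13; -10/13 -12/13 33/13; 0 0 1]
T5·…·T1 = [-342/221 -140/221 47/221; 280/221 -171/221 1104/221; 0 0 1]
det M = 2; M⁻¹ = [-171/442 70/221 -3/2; -140/221 -171/221 4; 0 0 1]
M⁻¹ · (2107/221, 263/442)ᵀ = (-5, -5/2)ᵀ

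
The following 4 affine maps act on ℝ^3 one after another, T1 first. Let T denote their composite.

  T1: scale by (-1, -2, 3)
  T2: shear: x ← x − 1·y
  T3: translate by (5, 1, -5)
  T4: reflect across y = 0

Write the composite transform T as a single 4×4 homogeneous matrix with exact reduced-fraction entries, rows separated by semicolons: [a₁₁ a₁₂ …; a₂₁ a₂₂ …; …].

T = [-1 2 0 5; 0 2 0 -1; 0 0 3 -5; 0 0 0 1]

T1 = [-1 0 0 0; 0 -2 0 0; 0 0 3 0; 0 0 0 1]
T2·T1 = [-1 2 0 0; 0 -2 0 0; 0 0 3 0; 0 0 0 1]
T3·…·T1 = [-1 2 0 5; 0 -2 0 1; 0 0 3 -5; 0 0 0 1]
T4·…·T1 = [-1 2 0 5; 0 2 0 -1; 0 0 3 -5; 0 0 0 1]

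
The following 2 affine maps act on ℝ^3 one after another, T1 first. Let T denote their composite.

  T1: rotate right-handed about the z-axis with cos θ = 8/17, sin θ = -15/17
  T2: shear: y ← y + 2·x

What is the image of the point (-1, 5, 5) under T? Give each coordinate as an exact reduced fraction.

T(p) = (67/17, 189/17, 5)

T1 rotate right-handed about the z-axis with cos θ = 8/17, sin θ = -15/17: (-1, 5, 5) → (67/17, 55/17, 5)
T2 shear: y ← y + 2·x: (67/17, 55/17, 5) → (67/17, 189/17, 5)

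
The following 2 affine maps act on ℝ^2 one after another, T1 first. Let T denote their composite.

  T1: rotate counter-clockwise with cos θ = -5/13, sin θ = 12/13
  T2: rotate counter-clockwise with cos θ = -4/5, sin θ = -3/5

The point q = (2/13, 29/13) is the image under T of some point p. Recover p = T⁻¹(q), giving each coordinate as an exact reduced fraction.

p = (-1, 2)

T1 = [-5/13 -12/13 0; 12/13 -5/13 0; 0 0 1]
T2·T1 = [56/65 33/65 0; -33/65 56/65 0; 0 0 1]
det M = 1; M⁻¹ = [56/65 -33/65 0; 33/65 56/65 0; 0 0 1]
M⁻¹ · (2/13, 29/13)ᵀ = (-1, 2)ᵀ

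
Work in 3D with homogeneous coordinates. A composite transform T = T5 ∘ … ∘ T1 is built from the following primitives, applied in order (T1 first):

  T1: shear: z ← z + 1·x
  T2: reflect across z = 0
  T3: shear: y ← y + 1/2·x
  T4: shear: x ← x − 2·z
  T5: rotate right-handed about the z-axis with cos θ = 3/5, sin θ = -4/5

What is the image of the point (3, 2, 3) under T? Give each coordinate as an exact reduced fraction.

T(p) = (59/5, -99/10, -6)

T1 shear: z ← z + 1·x: (3, 2, 3) → (3, 2, 6)
T2 reflect across z = 0: (3, 2, 6) → (3, 2, -6)
T3 shear: y ← y + 1/2·x: (3, 2, -6) → (3, 7/2, -6)
T4 shear: x ← x − 2·z: (3, 7/2, -6) → (15, 7/2, -6)
T5 rotate right-handed about the z-axis with cos θ = 3/5, sin θ = -4/5: (15, 7/2, -6) → (59/5, -99/10, -6)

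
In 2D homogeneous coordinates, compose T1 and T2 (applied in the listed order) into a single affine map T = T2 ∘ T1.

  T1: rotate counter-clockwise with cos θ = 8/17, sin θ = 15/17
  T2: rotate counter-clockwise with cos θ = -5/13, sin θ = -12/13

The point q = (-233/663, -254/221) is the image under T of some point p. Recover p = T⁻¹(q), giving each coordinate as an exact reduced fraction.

T1 = [8/17 -15/17 0; 15/17 8/17 0; 0 0 1]
T2·T1 = [140/221 171/221 0; -171/221 140/221 0; 0 0 1]
det M = 1; M⁻¹ = [140/221 -171/221 0; 171/221 140/221 0; 0 0 1]
M⁻¹ · (-233/663, -254/221)ᵀ = (2/3, -1)ᵀ

p = (2/3, -1)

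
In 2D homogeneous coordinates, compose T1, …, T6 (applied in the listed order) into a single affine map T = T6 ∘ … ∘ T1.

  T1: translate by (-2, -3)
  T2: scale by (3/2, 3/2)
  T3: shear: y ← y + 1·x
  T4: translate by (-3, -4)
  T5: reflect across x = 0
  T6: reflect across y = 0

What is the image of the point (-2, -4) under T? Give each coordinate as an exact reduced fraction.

T(p) = (9, 41/2)

T1 translate by (-2, -3): (-2, -4) → (-4, -7)
T2 scale by (3/2, 3/2): (-4, -7) → (-6, -21/2)
T3 shear: y ← y + 1·x: (-6, -21/2) → (-6, -33/2)
T4 translate by (-3, -4): (-6, -33/2) → (-9, -41/2)
T5 reflect across x = 0: (-9, -41/2) → (9, -41/2)
T6 reflect across y = 0: (9, -41/2) → (9, 41/2)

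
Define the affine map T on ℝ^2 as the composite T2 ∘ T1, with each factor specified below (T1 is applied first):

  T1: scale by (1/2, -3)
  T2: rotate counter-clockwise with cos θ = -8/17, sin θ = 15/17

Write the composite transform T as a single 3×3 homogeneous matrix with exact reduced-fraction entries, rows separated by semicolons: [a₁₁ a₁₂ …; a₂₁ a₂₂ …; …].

T1 = [1/2 0 0; 0 -3 0; 0 0 1]
T2·T1 = [-4/17 45/17 0; 15/34 24/17 0; 0 0 1]

T = [-4/17 45/17 0; 15/34 24/17 0; 0 0 1]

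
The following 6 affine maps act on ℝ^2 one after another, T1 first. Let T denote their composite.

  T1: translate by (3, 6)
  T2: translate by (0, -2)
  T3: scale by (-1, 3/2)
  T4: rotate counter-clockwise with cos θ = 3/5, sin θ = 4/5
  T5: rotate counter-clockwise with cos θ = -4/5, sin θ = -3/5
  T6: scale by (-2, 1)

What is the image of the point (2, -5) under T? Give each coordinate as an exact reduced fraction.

T(p) = (3, 5)

T1 translate by (3, 6): (2, -5) → (5, 1)
T2 translate by (0, -2): (5, 1) → (5, -1)
T3 scale by (-1, 3/2): (5, -1) → (-5, -3/2)
T4 rotate counter-clockwise with cos θ = 3/5, sin θ = 4/5: (-5, -3/2) → (-9/5, -49/10)
T5 rotate counter-clockwise with cos θ = -4/5, sin θ = -3/5: (-9/5, -49/10) → (-3/2, 5)
T6 scale by (-2, 1): (-3/2, 5) → (3, 5)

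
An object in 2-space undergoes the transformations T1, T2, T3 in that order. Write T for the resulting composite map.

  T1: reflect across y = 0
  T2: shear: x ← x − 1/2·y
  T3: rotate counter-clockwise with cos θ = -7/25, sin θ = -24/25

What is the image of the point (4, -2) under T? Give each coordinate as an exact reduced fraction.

T(p) = (27/25, -86/25)

T1 reflect across y = 0: (4, -2) → (4, 2)
T2 shear: x ← x − 1/2·y: (4, 2) → (3, 2)
T3 rotate counter-clockwise with cos θ = -7/25, sin θ = -24/25: (3, 2) → (27/25, -86/25)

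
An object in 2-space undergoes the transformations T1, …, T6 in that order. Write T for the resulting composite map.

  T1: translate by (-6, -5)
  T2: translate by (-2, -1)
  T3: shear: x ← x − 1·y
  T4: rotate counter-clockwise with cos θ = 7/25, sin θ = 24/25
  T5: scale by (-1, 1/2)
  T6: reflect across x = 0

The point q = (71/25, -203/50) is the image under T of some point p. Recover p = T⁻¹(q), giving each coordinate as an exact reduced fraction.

T1 = [1 0 -6; 0 1 -5; 0 0 1]
T2·T1 = [1 0 -8; 0 1 -6; 0 0 1]
T3·…·T1 = [1 -1 -2; 0 1 -6; 0 0 1]
T4·…·T1 = [7/25 -31/25 26/5; 24/25 -17/25 -18/5; 0 0 1]
T5·…·T1 = [-7/25 31/25 -26/5; 12/25 -17/50 -9/5; 0 0 1]
T6·…·T1 = [7/25 -31/25 26/5; 12/25 -17/50 -9/5; 0 0 1]
det M = 1/2; M⁻¹ = [-17/25 62/25 8; -24/25 14/25 6; 0 0 1]
M⁻¹ · (71/25, -203/50)ᵀ = (-4, 1)ᵀ

p = (-4, 1)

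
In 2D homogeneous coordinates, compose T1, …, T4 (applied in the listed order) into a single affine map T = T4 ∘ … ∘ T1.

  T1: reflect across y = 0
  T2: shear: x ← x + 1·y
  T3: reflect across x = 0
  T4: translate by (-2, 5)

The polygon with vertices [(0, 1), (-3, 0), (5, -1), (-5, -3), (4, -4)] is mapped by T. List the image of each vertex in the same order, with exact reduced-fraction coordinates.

T1 reflect across y = 0: (0, 1) → (0, -1); (-3, 0) → (-3, 0); (5, -1) → (5, 1); (-5, -3) → (-5, 3); (4, -4) → (4, 4)
T2 shear: x ← x + 1·y: (0, -1) → (-1, -1); (-3, 0) → (-3, 0); (5, 1) → (6, 1); (-5, 3) → (-2, 3); (4, 4) → (8, 4)
T3 reflect across x = 0: (-1, -1) → (1, -1); (-3, 0) → (3, 0); (6, 1) → (-6, 1); (-2, 3) → (2, 3); (8, 4) → (-8, 4)
T4 translate by (-2, 5): (1, -1) → (-1, 4); (3, 0) → (1, 5); (-6, 1) → (-8, 6); (2, 3) → (0, 8); (-8, 4) → (-10, 9)

image vertices: (-1, 4), (1, 5), (-8, 6), (0, 8), (-10, 9)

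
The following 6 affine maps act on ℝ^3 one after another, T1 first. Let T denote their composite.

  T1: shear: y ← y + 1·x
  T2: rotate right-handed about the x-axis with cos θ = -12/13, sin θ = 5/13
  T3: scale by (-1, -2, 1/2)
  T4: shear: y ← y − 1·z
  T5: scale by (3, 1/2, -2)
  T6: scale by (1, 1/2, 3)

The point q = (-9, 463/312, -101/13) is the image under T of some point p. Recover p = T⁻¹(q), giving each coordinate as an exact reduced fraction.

p = (3, 4/3, -1)

T1 = [1 0 0 0; 1 1 0 0; 0 0 1 0; 0 0 0 1]
T2·T1 = [1 0 0 0; -12/13 -12/13 -5/13 0; 5/13 5/13 -12/13 0; 0 0 0 1]
T3·…·T1 = [-1 0 0 0; 24/13 24/13 10/13 0; 5/26 5/26 -6/13 0; 0 0 0 1]
T4·…·T1 = [-1 0 0 0; 43/26 43/26 16/13 0; 5/26 5/26 -6/13 0; 0 0 0 1]
T5·…·T1 = [-3 0 0 0; 43/52 43/52 8/13 0; -5/13 -5/13 12/13 0; 0 0 0 1]
T6·…·T1 = [-3 0 0 0; 43/104 43/104 4/13 0; -15/13 -15/13 36/13 0; 0 0 0 1]
det M = -9/2; M⁻¹ = [-1/3 0 0 0; 1/3 24/13 -8/39 0; 0 10/13 43/156 0; 0 0 0 1]
M⁻¹ · (-9, 463/312, -101/13)ᵀ = (3, 4/3, -1)ᵀ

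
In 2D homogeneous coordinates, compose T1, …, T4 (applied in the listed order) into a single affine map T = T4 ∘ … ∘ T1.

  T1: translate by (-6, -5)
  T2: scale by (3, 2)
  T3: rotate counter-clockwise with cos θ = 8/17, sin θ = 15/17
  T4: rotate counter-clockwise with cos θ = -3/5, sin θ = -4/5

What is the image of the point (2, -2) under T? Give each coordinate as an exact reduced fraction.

T(p) = (-302/17, 84/17)

T1 translate by (-6, -5): (2, -2) → (-4, -7)
T2 scale by (3, 2): (-4, -7) → (-12, -14)
T3 rotate counter-clockwise with cos θ = 8/17, sin θ = 15/17: (-12, -14) → (114/17, -292/17)
T4 rotate counter-clockwise with cos θ = -3/5, sin θ = -4/5: (114/17, -292/17) → (-302/17, 84/17)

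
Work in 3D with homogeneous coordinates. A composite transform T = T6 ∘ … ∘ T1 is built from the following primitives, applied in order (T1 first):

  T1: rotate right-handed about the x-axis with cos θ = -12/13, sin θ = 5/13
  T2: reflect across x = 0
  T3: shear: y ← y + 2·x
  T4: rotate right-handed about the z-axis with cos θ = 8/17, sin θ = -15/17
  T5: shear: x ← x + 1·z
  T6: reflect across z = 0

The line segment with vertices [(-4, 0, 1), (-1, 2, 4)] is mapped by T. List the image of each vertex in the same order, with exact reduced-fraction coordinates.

T1 rotate right-handed about the x-axis with cos θ = -12/13, sin θ = 5/13: (-4, 0, 1) → (-4, -5/13, -12/13); (-1, 2, 4) → (-1, -44/13, -38/13)
T2 reflect across x = 0: (-4, -5/13, -12/13) → (4, -5/13, -12/13); (-1, -44/13, -38/13) → (1, -44/13, -38/13)
T3 shear: y ← y + 2·x: (4, -5/13, -12/13) → (4, 99/13, -12/13); (1, -44/13, -38/13) → (1, -18/13, -38/13)
T4 rotate right-handed about the z-axis with cos θ = 8/17, sin θ = -15/17: (4, 99/13, -12/13) → (1901/221, 12/221, -12/13); (1, -18/13, -38/13) → (-166/221, -339/221, -38/13)
T5 shear: x ← x + 1·z: (1901/221, 12/221, -12/13) → (1697/221, 12/221, -12/13); (-166/221, -339/221, -38/13) → (-812/221, -339/221, -38/13)
T6 reflect across z = 0: (1697/221, 12/221, -12/13) → (1697/221, 12/221, 12/13); (-812/221, -339/221, -38/13) → (-812/221, -339/221, 38/13)

image vertices: (1697/221, 12/221, 12/13), (-812/221, -339/221, 38/13)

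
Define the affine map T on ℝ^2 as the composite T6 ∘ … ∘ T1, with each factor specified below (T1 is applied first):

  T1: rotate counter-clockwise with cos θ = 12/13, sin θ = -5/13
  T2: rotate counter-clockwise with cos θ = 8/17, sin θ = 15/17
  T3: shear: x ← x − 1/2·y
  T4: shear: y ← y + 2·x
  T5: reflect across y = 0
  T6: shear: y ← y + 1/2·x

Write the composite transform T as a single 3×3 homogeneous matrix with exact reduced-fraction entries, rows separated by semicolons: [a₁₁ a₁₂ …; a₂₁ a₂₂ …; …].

T = [101/221 -451/442 0; -583/442 669/884 0; 0 0 1]

T1 = [12/13 5/13 0; -5/13 12/13 0; 0 0 1]
T2·T1 = [171/221 -140/221 0; 140/221 171/221 0; 0 0 1]
T3·…·T1 = [101/221 -451/442 0; 140/221 171/221 0; 0 0 1]
T4·…·T1 = [101/221 -451/442 0; 342/221 -280/221 0; 0 0 1]
T5·…·T1 = [101/221 -451/442 0; -342/221 280/221 0; 0 0 1]
T6·…·T1 = [101/221 -451/442 0; -583/442 669/884 0; 0 0 1]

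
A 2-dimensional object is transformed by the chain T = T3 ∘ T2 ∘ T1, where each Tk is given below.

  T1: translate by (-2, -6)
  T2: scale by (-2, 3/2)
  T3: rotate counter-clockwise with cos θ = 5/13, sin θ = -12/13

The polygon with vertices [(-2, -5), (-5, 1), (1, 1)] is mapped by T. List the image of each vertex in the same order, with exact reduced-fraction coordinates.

image vertices: (-158/13, -357/26), (-20/13, -411/26), (-80/13, -123/26)

T1 translate by (-2, -6): (-2, -5) → (-4, -11); (-5, 1) → (-7, -5); (1, 1) → (-1, -5)
T2 scale by (-2, 3/2): (-4, -11) → (8, -33/2); (-7, -5) → (14, -15/2); (-1, -5) → (2, -15/2)
T3 rotate counter-clockwise with cos θ = 5/13, sin θ = -12/13: (8, -33/2) → (-158/13, -357/26); (14, -15/2) → (-20/13, -411/26); (2, -15/2) → (-80/13, -123/26)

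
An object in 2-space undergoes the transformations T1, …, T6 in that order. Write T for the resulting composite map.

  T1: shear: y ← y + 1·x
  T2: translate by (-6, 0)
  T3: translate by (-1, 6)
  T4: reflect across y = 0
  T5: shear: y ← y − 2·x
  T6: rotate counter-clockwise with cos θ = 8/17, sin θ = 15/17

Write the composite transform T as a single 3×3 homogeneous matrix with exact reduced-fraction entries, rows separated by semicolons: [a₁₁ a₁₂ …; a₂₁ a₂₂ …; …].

T1 = [1 0 0; 1 1 0; 0 0 1]
T2·T1 = [1 0 -6; 1 1 0; 0 0 1]
T3·…·T1 = [1 0 -7; 1 1 6; 0 0 1]
T4·…·T1 = [1 0 -7; -1 -1 -6; 0 0 1]
T5·…·T1 = [1 0 -7; -3 -1 8; 0 0 1]
T6·…·T1 = [53/17 15/17 -176/17; -9/17 -8/17 -41/17; 0 0 1]

T = [53/17 15/17 -176/17; -9/17 -8/17 -41/17; 0 0 1]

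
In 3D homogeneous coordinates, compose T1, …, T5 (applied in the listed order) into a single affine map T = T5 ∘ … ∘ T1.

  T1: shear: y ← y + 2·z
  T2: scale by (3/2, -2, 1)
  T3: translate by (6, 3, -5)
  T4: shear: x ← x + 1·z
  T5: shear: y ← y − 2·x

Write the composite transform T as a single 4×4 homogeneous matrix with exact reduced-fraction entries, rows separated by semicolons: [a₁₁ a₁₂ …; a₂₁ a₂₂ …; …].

T1 = [1 0 0 0; 0 1 2 0; 0 0 1 0; 0 0 0 1]
T2·T1 = [3/2 0 0 0; 0 -2 -4 0; 0 0 1 0; 0 0 0 1]
T3·…·T1 = [3/2 0 0 6; 0 -2 -4 3; 0 0 1 -5; 0 0 0 1]
T4·…·T1 = [3/2 0 1 1; 0 -2 -4 3; 0 0 1 -5; 0 0 0 1]
T5·…·T1 = [3/2 0 1 1; -3 -2 -6 1; 0 0 1 -5; 0 0 0 1]

T = [3/2 0 1 1; -3 -2 -6 1; 0 0 1 -5; 0 0 0 1]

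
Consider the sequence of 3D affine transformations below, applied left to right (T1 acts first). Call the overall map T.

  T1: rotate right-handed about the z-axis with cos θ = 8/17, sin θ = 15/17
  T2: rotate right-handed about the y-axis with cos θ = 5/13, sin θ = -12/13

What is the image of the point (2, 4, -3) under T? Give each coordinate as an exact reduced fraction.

T1 rotate right-handed about the z-axis with cos θ = 8/17, sin θ = 15/17: (2, 4, -3) → (-44/17, 62/17, -3)
T2 rotate right-handed about the y-axis with cos θ = 5/13, sin θ = -12/13: (-44/17, 62/17, -3) → (392/221, 62/17, -783/221)

T(p) = (392/221, 62/17, -783/221)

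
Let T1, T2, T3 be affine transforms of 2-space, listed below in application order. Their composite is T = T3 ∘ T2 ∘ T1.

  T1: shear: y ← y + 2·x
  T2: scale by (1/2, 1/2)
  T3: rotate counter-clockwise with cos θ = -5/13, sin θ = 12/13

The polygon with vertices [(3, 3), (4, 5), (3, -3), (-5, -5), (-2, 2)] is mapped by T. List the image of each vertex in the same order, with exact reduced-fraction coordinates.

image vertices: (-123/26, -9/26), (-88/13, -17/26), (-51/26, 21/26), (205/26, 15/26), (17/13, -7/13)

T1 shear: y ← y + 2·x: (3, 3) → (3, 9); (4, 5) → (4, 13); (3, -3) → (3, 3); (-5, -5) → (-5, -15); (-2, 2) → (-2, -2)
T2 scale by (1/2, 1/2): (3, 9) → (3/2, 9/2); (4, 13) → (2, 13/2); (3, 3) → (3/2, 3/2); (-5, -15) → (-5/2, -15/2); (-2, -2) → (-1, -1)
T3 rotate counter-clockwise with cos θ = -5/13, sin θ = 12/13: (3/2, 9/2) → (-123/26, -9/26); (2, 13/2) → (-88/13, -17/26); (3/2, 3/2) → (-51/26, 21/26); (-5/2, -15/2) → (205/26, 15/26); (-1, -1) → (17/13, -7/13)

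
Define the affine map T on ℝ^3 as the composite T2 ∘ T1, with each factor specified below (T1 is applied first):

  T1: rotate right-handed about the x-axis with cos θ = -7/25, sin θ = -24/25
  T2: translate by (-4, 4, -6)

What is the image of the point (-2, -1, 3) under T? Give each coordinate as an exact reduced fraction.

T(p) = (-6, 179/25, -147/25)

T1 rotate right-handed about the x-axis with cos θ = -7/25, sin θ = -24/25: (-2, -1, 3) → (-2, 79/25, 3/25)
T2 translate by (-4, 4, -6): (-2, 79/25, 3/25) → (-6, 179/25, -147/25)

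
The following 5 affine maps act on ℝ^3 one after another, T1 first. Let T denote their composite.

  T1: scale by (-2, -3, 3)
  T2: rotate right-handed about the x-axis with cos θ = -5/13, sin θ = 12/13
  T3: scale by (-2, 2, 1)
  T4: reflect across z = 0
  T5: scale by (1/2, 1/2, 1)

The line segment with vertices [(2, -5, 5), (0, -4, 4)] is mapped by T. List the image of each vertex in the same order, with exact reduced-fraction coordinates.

image vertices: (4, -255/13, -105/13), (0, -204/13, -84/13)

T1 scale by (-2, -3, 3): (2, -5, 5) → (-4, 15, 15); (0, -4, 4) → (0, 12, 12)
T2 rotate right-handed about the x-axis with cos θ = -5/13, sin θ = 12/13: (-4, 15, 15) → (-4, -255/13, 105/13); (0, 12, 12) → (0, -204/13, 84/13)
T3 scale by (-2, 2, 1): (-4, -255/13, 105/13) → (8, -510/13, 105/13); (0, -204/13, 84/13) → (0, -408/13, 84/13)
T4 reflect across z = 0: (8, -510/13, 105/13) → (8, -510/13, -105/13); (0, -408/13, 84/13) → (0, -408/13, -84/13)
T5 scale by (1/2, 1/2, 1): (8, -510/13, -105/13) → (4, -255/13, -105/13); (0, -408/13, -84/13) → (0, -204/13, -84/13)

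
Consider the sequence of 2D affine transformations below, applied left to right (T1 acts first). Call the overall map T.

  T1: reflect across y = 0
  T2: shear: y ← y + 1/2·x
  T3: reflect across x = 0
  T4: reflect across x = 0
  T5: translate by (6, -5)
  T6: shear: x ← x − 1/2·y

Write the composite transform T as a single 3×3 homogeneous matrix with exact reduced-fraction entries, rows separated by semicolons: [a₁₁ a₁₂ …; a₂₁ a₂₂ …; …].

T1 = [1 0 0; 0 -1 0; 0 0 1]
T2·T1 = [1 0 0; 1/2 -1 0; 0 0 1]
T3·…·T1 = [-1 0 0; 1/2 -1 0; 0 0 1]
T4·…·T1 = [1 0 0; 1/2 -1 0; 0 0 1]
T5·…·T1 = [1 0 6; 1/2 -1 -5; 0 0 1]
T6·…·T1 = [3/4 1/2 17/2; 1/2 -1 -5; 0 0 1]

T = [3/4 1/2 17/2; 1/2 -1 -5; 0 0 1]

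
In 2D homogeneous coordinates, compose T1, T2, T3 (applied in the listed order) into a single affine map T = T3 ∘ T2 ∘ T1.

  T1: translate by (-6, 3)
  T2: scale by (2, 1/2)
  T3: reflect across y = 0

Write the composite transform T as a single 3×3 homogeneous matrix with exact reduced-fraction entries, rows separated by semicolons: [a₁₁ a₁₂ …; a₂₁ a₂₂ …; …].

T = [2 0 -12; 0 -1/2 -3/2; 0 0 1]

T1 = [1 0 -6; 0 1 3; 0 0 1]
T2·T1 = [2 0 -12; 0 1/2 3/2; 0 0 1]
T3·…·T1 = [2 0 -12; 0 -1/2 -3/2; 0 0 1]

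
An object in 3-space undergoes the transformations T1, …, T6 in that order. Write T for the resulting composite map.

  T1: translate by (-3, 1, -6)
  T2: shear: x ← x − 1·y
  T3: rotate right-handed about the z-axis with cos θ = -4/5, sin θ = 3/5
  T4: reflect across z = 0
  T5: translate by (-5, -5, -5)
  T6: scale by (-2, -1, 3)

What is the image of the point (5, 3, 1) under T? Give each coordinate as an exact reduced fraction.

T1 translate by (-3, 1, -6): (5, 3, 1) → (2, 4, -5)
T2 shear: x ← x − 1·y: (2, 4, -5) → (-2, 4, -5)
T3 rotate right-handed about the z-axis with cos θ = -4/5, sin θ = 3/5: (-2, 4, -5) → (-4/5, -22/5, -5)
T4 reflect across z = 0: (-4/5, -22/5, -5) → (-4/5, -22/5, 5)
T5 translate by (-5, -5, -5): (-4/5, -22/5, 5) → (-29/5, -47/5, 0)
T6 scale by (-2, -1, 3): (-29/5, -47/5, 0) → (58/5, 47/5, 0)

T(p) = (58/5, 47/5, 0)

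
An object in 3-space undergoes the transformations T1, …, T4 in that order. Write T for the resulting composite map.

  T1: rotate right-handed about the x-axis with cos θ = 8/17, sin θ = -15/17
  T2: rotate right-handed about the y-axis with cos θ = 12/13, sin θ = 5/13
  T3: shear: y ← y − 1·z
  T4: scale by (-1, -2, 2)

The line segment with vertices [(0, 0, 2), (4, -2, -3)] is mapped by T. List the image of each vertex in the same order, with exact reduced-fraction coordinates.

image vertices: (-80/221, -396/221, 384/221), (-846/221, 1050/221, -536/221)

T1 rotate right-handed about the x-axis with cos θ = 8/17, sin θ = -15/17: (0, 0, 2) → (0, 30/17, 16/17); (4, -2, -3) → (4, -61/17, 6/17)
T2 rotate right-handed about the y-axis with cos θ = 12/13, sin θ = 5/13: (0, 30/17, 16/17) → (80/221, 30/17, 192/221); (4, -61/17, 6/17) → (846/221, -61/17, -268/221)
T3 shear: y ← y − 1·z: (80/221, 30/17, 192/221) → (80/221, 198/221, 192/221); (846/221, -61/17, -268/221) → (846/221, -525/221, -268/221)
T4 scale by (-1, -2, 2): (80/221, 198/221, 192/221) → (-80/221, -396/221, 384/221); (846/221, -525/221, -268/221) → (-846/221, 1050/221, -536/221)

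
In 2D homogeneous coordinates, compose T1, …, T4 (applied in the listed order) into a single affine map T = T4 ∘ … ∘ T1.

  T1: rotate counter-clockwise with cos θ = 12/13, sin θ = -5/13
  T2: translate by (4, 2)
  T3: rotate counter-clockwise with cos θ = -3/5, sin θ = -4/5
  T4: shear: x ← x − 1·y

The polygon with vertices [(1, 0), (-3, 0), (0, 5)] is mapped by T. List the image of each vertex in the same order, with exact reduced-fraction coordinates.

T1 rotate counter-clockwise with cos θ = 12/13, sin θ = -5/13: (1, 0) → (12/13, -5/13); (-3, 0) → (-36/13, 15/13); (0, 5) → (25/13, 60/13)
T2 translate by (4, 2): (12/13, -5/13) → (64/13, 21/13); (-36/13, 15/13) → (16/13, 41/13); (25/13, 60/13) → (77/13, 86/13)
T3 rotate counter-clockwise with cos θ = -3/5, sin θ = -4/5: (64/13, 21/13) → (-108/65, -319/65); (16/13, 41/13) → (116/65, -187/65); (77/13, 86/13) → (113/65, -566/65)
T4 shear: x ← x − 1·y: (-108/65, -319/65) → (211/65, -319/65); (116/65, -187/65) → (303/65, -187/65); (113/65, -566/65) → (679/65, -566/65)

image vertices: (211/65, -319/65), (303/65, -187/65), (679/65, -566/65)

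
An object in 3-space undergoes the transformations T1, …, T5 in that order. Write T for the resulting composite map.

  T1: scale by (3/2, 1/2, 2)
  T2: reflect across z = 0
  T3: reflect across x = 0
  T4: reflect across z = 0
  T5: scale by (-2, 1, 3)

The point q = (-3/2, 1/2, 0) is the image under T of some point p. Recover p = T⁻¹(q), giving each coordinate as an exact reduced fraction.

T1 = [3/2 0 0 0; 0 1/2 0 0; 0 0 2 0; 0 0 0 1]
T2·T1 = [3/2 0 0 0; 0 1/2 0 0; 0 0 -2 0; 0 0 0 1]
T3·…·T1 = [-3/2 0 0 0; 0 1/2 0 0; 0 0 -2 0; 0 0 0 1]
T4·…·T1 = [-3/2 0 0 0; 0 1/2 0 0; 0 0 2 0; 0 0 0 1]
T5·…·T1 = [3 0 0 0; 0 1/2 0 0; 0 0 6 0; 0 0 0 1]
det M = 9; M⁻¹ = [1/3 0 0 0; 0 2 0 0; 0 0 1/6 0; 0 0 0 1]
M⁻¹ · (-3/2, 1/2, 0)ᵀ = (-1/2, 1, 0)ᵀ

p = (-1/2, 1, 0)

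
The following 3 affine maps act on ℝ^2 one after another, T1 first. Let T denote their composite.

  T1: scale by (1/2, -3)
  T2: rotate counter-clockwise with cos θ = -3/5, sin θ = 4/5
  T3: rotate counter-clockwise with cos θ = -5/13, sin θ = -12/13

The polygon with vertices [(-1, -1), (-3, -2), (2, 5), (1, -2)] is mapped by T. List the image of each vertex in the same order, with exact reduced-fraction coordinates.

T1 scale by (1/2, -3): (-1, -1) → (-1/2, 3); (-3, -2) → (-3/2, 6); (2, 5) → (1, -15); (1, -2) → (1/2, 6)
T2 rotate counter-clockwise with cos θ = -3/5, sin θ = 4/5: (-1/2, 3) → (-21/10, -11/5); (-3/2, 6) → (-39/10, -24/5); (1, -15) → (57/5, 49/5); (1/2, 6) → (-51/10, -16/5)
T3 rotate counter-clockwise with cos θ = -5/13, sin θ = -12/13: (-21/10, -11/5) → (-159/130, 181/65); (-39/10, -24/5) → (-381/130, 354/65); (57/5, 49/5) → (303/65, -929/65); (-51/10, -16/5) → (-129/130, 386/65)

image vertices: (-159/130, 181/65), (-381/130, 354/65), (303/65, -929/65), (-129/130, 386/65)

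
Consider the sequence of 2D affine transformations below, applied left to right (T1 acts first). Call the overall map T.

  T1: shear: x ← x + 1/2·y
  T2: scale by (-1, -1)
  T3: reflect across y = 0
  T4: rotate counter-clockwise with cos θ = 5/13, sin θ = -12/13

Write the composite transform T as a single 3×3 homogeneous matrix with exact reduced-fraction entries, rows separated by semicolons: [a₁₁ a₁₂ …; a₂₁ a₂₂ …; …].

T1 = [1 1/2 0; 0 1 0; 0 0 1]
T2·T1 = [-1 -1/2 0; 0 -1 0; 0 0 1]
T3·…·T1 = [-1 -1/2 0; 0 1 0; 0 0 1]
T4·…·T1 = [-5/13 19/26 0; 12/13 11/13 0; 0 0 1]

T = [-5/13 19/26 0; 12/13 11/13 0; 0 0 1]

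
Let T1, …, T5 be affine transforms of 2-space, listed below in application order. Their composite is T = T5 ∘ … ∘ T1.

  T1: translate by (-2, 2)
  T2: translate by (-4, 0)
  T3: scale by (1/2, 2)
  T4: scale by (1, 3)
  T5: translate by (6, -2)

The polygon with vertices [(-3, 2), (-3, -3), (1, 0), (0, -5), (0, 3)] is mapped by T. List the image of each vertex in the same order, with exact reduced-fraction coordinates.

T1 translate by (-2, 2): (-3, 2) → (-5, 4); (-3, -3) → (-5, -1); (1, 0) → (-1, 2); (0, -5) → (-2, -3); (0, 3) → (-2, 5)
T2 translate by (-4, 0): (-5, 4) → (-9, 4); (-5, -1) → (-9, -1); (-1, 2) → (-5, 2); (-2, -3) → (-6, -3); (-2, 5) → (-6, 5)
T3 scale by (1/2, 2): (-9, 4) → (-9/2, 8); (-9, -1) → (-9/2, -2); (-5, 2) → (-5/2, 4); (-6, -3) → (-3, -6); (-6, 5) → (-3, 10)
T4 scale by (1, 3): (-9/2, 8) → (-9/2, 24); (-9/2, -2) → (-9/2, -6); (-5/2, 4) → (-5/2, 12); (-3, -6) → (-3, -18); (-3, 10) → (-3, 30)
T5 translate by (6, -2): (-9/2, 24) → (3/2, 22); (-9/2, -6) → (3/2, -8); (-5/2, 12) → (7/2, 10); (-3, -18) → (3, -20); (-3, 30) → (3, 28)

image vertices: (3/2, 22), (3/2, -8), (7/2, 10), (3, -20), (3, 28)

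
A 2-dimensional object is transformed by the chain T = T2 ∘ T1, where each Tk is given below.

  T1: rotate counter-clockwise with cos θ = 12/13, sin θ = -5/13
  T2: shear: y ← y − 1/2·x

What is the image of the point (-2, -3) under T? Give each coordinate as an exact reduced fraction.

T1 rotate counter-clockwise with cos θ = 12/13, sin θ = -5/13: (-2, -3) → (-3, -2)
T2 shear: y ← y − 1/2·x: (-3, -2) → (-3, -1/2)

T(p) = (-3, -1/2)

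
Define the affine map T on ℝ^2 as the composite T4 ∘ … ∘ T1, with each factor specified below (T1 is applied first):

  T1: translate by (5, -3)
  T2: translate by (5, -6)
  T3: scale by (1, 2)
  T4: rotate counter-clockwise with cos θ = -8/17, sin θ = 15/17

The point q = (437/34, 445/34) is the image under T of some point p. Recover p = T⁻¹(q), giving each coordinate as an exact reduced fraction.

T1 = [1 0 5; 0 1 -3; 0 0 1]
T2·T1 = [1 0 10; 0 1 -9; 0 0 1]
T3·…·T1 = [1 0 10; 0 2 -18; 0 0 1]
T4·…·T1 = [-8/17 -30/17 190/17; 15/17 -16/17 294/17; 0 0 1]
det M = 2; M⁻¹ = [-8/17 15/17 -10; -15/34 -4/17 9; 0 0 1]
M⁻¹ · (437/34, 445/34)ᵀ = (-9/2, 1/4)ᵀ

p = (-9/2, 1/4)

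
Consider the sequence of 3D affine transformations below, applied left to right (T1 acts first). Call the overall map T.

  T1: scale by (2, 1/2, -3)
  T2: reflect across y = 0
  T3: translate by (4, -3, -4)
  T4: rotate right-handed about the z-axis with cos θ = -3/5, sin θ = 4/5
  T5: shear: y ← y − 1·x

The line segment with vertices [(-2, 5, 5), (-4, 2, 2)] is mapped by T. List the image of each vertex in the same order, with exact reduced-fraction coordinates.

image vertices: (22/5, -11/10, -19), (28/5, -32/5, -10)

T1 scale by (2, 1/2, -3): (-2, 5, 5) → (-4, 5/2, -15); (-4, 2, 2) → (-8, 1, -6)
T2 reflect across y = 0: (-4, 5/2, -15) → (-4, -5/2, -15); (-8, 1, -6) → (-8, -1, -6)
T3 translate by (4, -3, -4): (-4, -5/2, -15) → (0, -11/2, -19); (-8, -1, -6) → (-4, -4, -10)
T4 rotate right-handed about the z-axis with cos θ = -3/5, sin θ = 4/5: (0, -11/2, -19) → (22/5, 33/10, -19); (-4, -4, -10) → (28/5, -4/5, -10)
T5 shear: y ← y − 1·x: (22/5, 33/10, -19) → (22/5, -11/10, -19); (28/5, -4/5, -10) → (28/5, -32/5, -10)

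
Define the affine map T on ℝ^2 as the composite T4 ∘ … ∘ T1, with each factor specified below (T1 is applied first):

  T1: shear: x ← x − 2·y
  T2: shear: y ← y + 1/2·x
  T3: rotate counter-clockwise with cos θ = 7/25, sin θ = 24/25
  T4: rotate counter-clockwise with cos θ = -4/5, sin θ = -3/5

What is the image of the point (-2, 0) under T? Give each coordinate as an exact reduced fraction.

T(p) = (-41/25, 38/25)

T1 shear: x ← x − 2·y: (-2, 0) → (-2, 0)
T2 shear: y ← y + 1/2·x: (-2, 0) → (-2, -1)
T3 rotate counter-clockwise with cos θ = 7/25, sin θ = 24/25: (-2, -1) → (2/5, -11/5)
T4 rotate counter-clockwise with cos θ = -4/5, sin θ = -3/5: (2/5, -11/5) → (-41/25, 38/25)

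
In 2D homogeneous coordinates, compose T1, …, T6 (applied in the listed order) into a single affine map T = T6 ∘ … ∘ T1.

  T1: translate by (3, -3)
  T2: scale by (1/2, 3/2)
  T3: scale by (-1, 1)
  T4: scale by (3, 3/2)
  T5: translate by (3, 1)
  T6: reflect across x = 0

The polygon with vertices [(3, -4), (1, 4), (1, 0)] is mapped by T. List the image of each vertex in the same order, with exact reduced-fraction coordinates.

T1 translate by (3, -3): (3, -4) → (6, -7); (1, 4) → (4, 1); (1, 0) → (4, -3)
T2 scale by (1/2, 3/2): (6, -7) → (3, -21/2); (4, 1) → (2, 3/2); (4, -3) → (2, -9/2)
T3 scale by (-1, 1): (3, -21/2) → (-3, -21/2); (2, 3/2) → (-2, 3/2); (2, -9/2) → (-2, -9/2)
T4 scale by (3, 3/2): (-3, -21/2) → (-9, -63/4); (-2, 3/2) → (-6, 9/4); (-2, -9/2) → (-6, -27/4)
T5 translate by (3, 1): (-9, -63/4) → (-6, -59/4); (-6, 9/4) → (-3, 13/4); (-6, -27/4) → (-3, -23/4)
T6 reflect across x = 0: (-6, -59/4) → (6, -59/4); (-3, 13/4) → (3, 13/4); (-3, -23/4) → (3, -23/4)

image vertices: (6, -59/4), (3, 13/4), (3, -23/4)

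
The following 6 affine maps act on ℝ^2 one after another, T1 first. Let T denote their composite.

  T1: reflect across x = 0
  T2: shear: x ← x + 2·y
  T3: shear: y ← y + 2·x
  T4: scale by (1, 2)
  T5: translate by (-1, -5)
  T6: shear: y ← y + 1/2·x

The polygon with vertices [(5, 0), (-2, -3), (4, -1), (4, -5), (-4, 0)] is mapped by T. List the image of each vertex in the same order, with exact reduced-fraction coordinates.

T1 reflect across x = 0: (5, 0) → (-5, 0); (-2, -3) → (2, -3); (4, -1) → (-4, -1); (4, -5) → (-4, -5); (-4, 0) → (4, 0)
T2 shear: x ← x + 2·y: (-5, 0) → (-5, 0); (2, -3) → (-4, -3); (-4, -1) → (-6, -1); (-4, -5) → (-14, -5); (4, 0) → (4, 0)
T3 shear: y ← y + 2·x: (-5, 0) → (-5, -10); (-4, -3) → (-4, -11); (-6, -1) → (-6, -13); (-14, -5) → (-14, -33); (4, 0) → (4, 8)
T4 scale by (1, 2): (-5, -10) → (-5, -20); (-4, -11) → (-4, -22); (-6, -13) → (-6, -26); (-14, -33) → (-14, -66); (4, 8) → (4, 16)
T5 translate by (-1, -5): (-5, -20) → (-6, -25); (-4, -22) → (-5, -27); (-6, -26) → (-7, -31); (-14, -66) → (-15, -71); (4, 16) → (3, 11)
T6 shear: y ← y + 1/2·x: (-6, -25) → (-6, -28); (-5, -27) → (-5, -59/2); (-7, -31) → (-7, -69/2); (-15, -71) → (-15, -157/2); (3, 11) → (3, 25/2)

image vertices: (-6, -28), (-5, -59/2), (-7, -69/2), (-15, -157/2), (3, 25/2)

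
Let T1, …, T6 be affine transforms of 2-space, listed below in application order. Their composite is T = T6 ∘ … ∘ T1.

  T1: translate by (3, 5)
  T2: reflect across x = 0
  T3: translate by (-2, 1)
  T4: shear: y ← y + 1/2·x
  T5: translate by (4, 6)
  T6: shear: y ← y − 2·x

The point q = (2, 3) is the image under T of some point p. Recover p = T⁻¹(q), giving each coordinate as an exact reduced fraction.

p = (-3, -4)

T1 = [1 0 3; 0 1 5; 0 0 1]
T2·T1 = [-1 0 -3; 0 1 5; 0 0 1]
T3·…·T1 = [-1 0 -5; 0 1 6; 0 0 1]
T4·…·T1 = [-1 0 -5; -1/2 1 7/2; 0 0 1]
T5·…·T1 = [-1 0 -1; -1/2 1 19/2; 0 0 1]
T6·…·T1 = [-1 0 -1; 3/2 1 23/2; 0 0 1]
det M = -1; M⁻¹ = [-1 0 -1; 3/2 1 -10; 0 0 1]
M⁻¹ · (2, 3)ᵀ = (-3, -4)ᵀ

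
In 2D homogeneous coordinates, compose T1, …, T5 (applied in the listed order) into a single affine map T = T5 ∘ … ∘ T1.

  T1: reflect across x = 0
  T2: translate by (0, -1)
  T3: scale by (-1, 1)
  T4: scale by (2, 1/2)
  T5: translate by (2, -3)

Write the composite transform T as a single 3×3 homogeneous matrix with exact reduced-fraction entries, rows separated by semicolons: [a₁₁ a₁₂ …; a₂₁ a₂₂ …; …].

T = [2 0 2; 0 1/2 -7/2; 0 0 1]

T1 = [-1 0 0; 0 1 0; 0 0 1]
T2·T1 = [-1 0 0; 0 1 -1; 0 0 1]
T3·…·T1 = [1 0 0; 0 1 -1; 0 0 1]
T4·…·T1 = [2 0 0; 0 1/2 -1/2; 0 0 1]
T5·…·T1 = [2 0 2; 0 1/2 -7/2; 0 0 1]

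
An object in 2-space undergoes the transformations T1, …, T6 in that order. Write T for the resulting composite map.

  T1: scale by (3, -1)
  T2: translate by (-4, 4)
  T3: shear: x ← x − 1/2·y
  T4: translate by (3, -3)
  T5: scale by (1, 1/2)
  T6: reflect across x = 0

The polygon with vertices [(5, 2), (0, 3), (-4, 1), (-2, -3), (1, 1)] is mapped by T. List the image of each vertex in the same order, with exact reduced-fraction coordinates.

T1 scale by (3, -1): (5, 2) → (15, -2); (0, 3) → (0, -3); (-4, 1) → (-12, -1); (-2, -3) → (-6, 3); (1, 1) → (3, -1)
T2 translate by (-4, 4): (15, -2) → (11, 2); (0, -3) → (-4, 1); (-12, -1) → (-16, 3); (-6, 3) → (-10, 7); (3, -1) → (-1, 3)
T3 shear: x ← x − 1/2·y: (11, 2) → (10, 2); (-4, 1) → (-9/2, 1); (-16, 3) → (-35/2, 3); (-10, 7) → (-27/2, 7); (-1, 3) → (-5/2, 3)
T4 translate by (3, -3): (10, 2) → (13, -1); (-9/2, 1) → (-3/2, -2); (-35/2, 3) → (-29/2, 0); (-27/2, 7) → (-21/2, 4); (-5/2, 3) → (1/2, 0)
T5 scale by (1, 1/2): (13, -1) → (13, -1/2); (-3/2, -2) → (-3/2, -1); (-29/2, 0) → (-29/2, 0); (-21/2, 4) → (-21/2, 2); (1/2, 0) → (1/2, 0)
T6 reflect across x = 0: (13, -1/2) → (-13, -1/2); (-3/2, -1) → (3/2, -1); (-29/2, 0) → (29/2, 0); (-21/2, 2) → (21/2, 2); (1/2, 0) → (-1/2, 0)

image vertices: (-13, -1/2), (3/2, -1), (29/2, 0), (21/2, 2), (-1/2, 0)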